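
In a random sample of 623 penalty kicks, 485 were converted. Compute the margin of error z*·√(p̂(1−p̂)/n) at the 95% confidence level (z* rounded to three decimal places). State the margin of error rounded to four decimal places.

With x = 485 successes in n = 623, p̂ = 0.77849.
SE(p̂) = √(0.77849·0.22151/623) = 0.016637.
For 95% confidence, z* = 1.960.
ME = 1.960·0.016637 = 0.0326.

ME = 0.0326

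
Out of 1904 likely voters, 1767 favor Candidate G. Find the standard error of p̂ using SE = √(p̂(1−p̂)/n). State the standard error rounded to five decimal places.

With x = 1767 successes in n = 1904, p̂ = 0.92805.
p̂(1−p̂) = 0.066773.
SE = √(0.066773/1904) = √0.000035070 = 0.00592.

SE = 0.00592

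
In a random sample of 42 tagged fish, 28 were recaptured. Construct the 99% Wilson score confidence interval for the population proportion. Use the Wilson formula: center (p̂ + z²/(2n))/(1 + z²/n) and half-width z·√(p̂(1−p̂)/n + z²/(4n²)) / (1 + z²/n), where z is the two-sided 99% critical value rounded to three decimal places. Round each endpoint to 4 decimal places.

(0.4683, 0.8195)

Here p̂ = 28/42 = 0.66667 and z = 2.576 (z² = 6.635776).
Denominator 1 + z²/n = 1 + 6.635776/42 = 1.157995.
Adjusted center: (0.66667 + z²/(2n))/1.157995 = 0.64393.
Radicand: p̂(1−p̂)/n + z²/(4n²) = 0.005291005 + 0.000940444 = 0.006231449.
Half-width = z·√(radicand)/denom = 2.576·0.078940/1.157995 = 0.17560.
So the interval runs from 0.4683 to 0.8195.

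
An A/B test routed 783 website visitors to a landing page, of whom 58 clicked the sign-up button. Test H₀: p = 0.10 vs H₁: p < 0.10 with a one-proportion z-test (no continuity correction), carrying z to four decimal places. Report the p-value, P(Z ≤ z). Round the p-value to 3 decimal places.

p-value = 0.008

The sample proportion is 58/783 = 0.07407.
Under H₀, SE = √(p₀(1−p₀)/n) = √(0.10·0.90/783) = √0.000114943 = 0.010721.
Test statistic (full precision, shown to 4 dp): z = (58/783 − 0.10)/SE₀ ≈ -2.4182.
p-value = P(Z ≤ z) with z = -2.4182 → 0.008.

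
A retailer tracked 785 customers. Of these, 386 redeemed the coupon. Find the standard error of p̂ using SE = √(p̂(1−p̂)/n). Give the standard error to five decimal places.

SE = 0.01784

The sample proportion is 386/785 = 0.49172.
p̂(1−p̂) = 0.49172·0.50828 = 0.249931.
SE = √(0.249931/785) = 0.01784.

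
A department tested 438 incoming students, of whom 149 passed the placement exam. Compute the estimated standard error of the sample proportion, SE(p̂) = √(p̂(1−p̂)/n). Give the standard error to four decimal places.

SE = 0.0226

p̂ = 149/438 = 0.34018.
p̂(1−p̂) = 0.34018·0.65982 = 0.224458.
Dividing by n and taking the root: √0.000512461 = 0.0226.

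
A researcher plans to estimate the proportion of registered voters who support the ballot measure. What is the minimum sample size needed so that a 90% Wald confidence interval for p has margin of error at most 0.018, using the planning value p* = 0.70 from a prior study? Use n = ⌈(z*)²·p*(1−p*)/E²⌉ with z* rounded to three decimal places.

The 90% critical value is z* = 1.645.
p*(1−p*) = 0.70·0.30 = 0.2100.
(z*)²·p*(1−p*)/E² = 2.706025·0.2100/0.000324 = 1753.905.
⌈1753.905⌉ = 1754.

n = 1754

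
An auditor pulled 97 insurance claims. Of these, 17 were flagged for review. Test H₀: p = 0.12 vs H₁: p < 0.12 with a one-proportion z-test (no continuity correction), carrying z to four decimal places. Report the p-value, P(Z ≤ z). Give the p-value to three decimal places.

Sample proportion p̂ = 17/97 = 0.17526.
Null standard error: √(0.12·0.88/97) = √0.001088660 = 0.032995.
z = (p̂ − p₀)/SE = (17/97 − 0.12)/0.032995 ≈ 1.6747.
p-value = P(Z ≤ z) with z = 1.6747 → 0.953.

p-value = 0.953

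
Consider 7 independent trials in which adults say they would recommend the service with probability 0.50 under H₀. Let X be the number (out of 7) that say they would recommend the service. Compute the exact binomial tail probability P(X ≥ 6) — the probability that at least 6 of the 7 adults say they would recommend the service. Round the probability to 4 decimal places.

P = 0.0625

X is binomial with n = 7 and p = 0.50.
P(X ≥ 6) = C(7,6)·0.50^6·0.50^1 + C(7,7)·0.50^7·0.50^0.
= 0.054688 + 0.007812 = 0.0625.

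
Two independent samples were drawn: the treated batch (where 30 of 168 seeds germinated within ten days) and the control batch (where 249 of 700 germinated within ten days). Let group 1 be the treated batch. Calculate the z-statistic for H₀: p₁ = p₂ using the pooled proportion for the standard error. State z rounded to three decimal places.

z = -4.415

Sample proportions: p̂₁ = 30/168 = 0.17857 and p̂₂ = 249/700 = 0.35571.
Pooled p̂ = (30+249)/(168+700) = 279/868 = 0.32143.
Pooled SE = √[0.2181122·0.00738095] ≈ 0.040123.
z = -0.17714/0.040123 = -4.415.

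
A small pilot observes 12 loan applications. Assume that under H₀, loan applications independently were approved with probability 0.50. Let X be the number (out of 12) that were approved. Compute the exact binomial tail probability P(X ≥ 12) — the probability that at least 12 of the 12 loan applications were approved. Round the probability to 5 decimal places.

X is binomial with n = 12 and p = 0.50.
P(X ≥ 12) = C(12,12)·0.50^12·0.50^0.
= 0.000244 = 0.00024.

P = 0.00024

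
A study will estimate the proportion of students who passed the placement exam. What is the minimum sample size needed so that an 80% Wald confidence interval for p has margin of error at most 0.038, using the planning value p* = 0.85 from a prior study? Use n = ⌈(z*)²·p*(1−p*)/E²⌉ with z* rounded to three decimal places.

z* = 1.282 at the 80% level.
p*(1−p*) = 0.85·0.15 = 0.1275.
(z*)²·p*(1−p*)/E² = 1.643524·0.1275/0.001444 = 145.117.
⌈145.117⌉ = 146.

n = 146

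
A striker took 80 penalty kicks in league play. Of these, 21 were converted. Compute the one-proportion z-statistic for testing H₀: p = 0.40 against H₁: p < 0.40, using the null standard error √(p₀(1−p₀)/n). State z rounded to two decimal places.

p̂ = 21/80 = 0.26250.
Null standard error: √(0.40·0.60/80) = √0.003000000 = 0.054772.
z = (0.26250 − 0.40)/0.054772 = -0.13750/0.054772 = -2.51.

z = -2.51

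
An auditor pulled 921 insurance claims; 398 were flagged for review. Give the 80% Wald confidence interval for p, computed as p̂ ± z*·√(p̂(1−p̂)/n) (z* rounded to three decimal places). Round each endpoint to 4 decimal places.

p̂ = 398/921 = 0.43214.
SE = √(p̂(1−p̂)/n) = √(0.245395/921) = 0.016323.
For 80% confidence, z* = 1.282.
Margin = 1.282·0.016323 = 0.02093.
Interval: 0.43214 ± 0.02093 → (0.4112, 0.4531).

(0.4112, 0.4531)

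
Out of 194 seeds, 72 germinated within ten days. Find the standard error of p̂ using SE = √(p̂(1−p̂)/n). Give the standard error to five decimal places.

p̂ = 72/194 = 0.37113.
p̂(1−p̂) = 0.233393.
SE = √(0.233393/194) = 0.03469.

SE = 0.03469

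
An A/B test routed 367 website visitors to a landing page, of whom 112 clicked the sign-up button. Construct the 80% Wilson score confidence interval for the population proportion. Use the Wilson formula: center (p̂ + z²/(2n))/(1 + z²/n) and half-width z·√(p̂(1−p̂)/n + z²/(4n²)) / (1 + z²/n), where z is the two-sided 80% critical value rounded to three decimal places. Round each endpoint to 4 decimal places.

p̂ = 112/367 = 0.30518; z = 1.282, so z² = 1.643524.
1 + z²/n = 1.004478.
Center = (0.30518 + 0.002239)/1.004478 = 0.30605.
Radicand: p̂(1−p̂)/n + z²/(4n²) = 0.000577777 + 0.000003051 = 0.000580828.
Half-width = 1.282·√0.000580828/1.004478 = 0.03076.
So the interval runs from 0.2753 to 0.3368.

(0.2753, 0.3368)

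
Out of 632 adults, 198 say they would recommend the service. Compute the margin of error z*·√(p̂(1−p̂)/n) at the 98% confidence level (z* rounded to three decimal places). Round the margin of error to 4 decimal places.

p̂ = 198/632 = 0.31329.
SE = √(p̂(1−p̂)/n) = √(0.215140/632) = 0.018450.
The 98% critical value is z* = 2.326.
Margin of error = z*·SE = 2.326 × 0.018450 = 0.0429.

ME = 0.0429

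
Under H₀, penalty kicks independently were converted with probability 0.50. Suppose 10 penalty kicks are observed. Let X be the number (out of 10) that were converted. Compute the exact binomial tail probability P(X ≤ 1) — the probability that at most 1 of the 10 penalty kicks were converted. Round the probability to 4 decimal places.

X is binomial with n = 10 and p = 0.50.
P(X ≤ 1) = C(10,0)·0.50^0·0.50^10 + C(10,1)·0.50^1·0.50^9.
= 0.000977 + 0.009766 = 0.0107.

P = 0.0107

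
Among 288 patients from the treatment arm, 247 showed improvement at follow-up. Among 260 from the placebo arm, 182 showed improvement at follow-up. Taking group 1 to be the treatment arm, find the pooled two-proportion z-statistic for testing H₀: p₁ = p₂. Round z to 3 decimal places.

p̂₁ = 247/288 = 0.85764, p̂₂ = 182/260 = 0.70000.
Pooling: p̂ = 429/548 = 0.78285.
SE = √[p̂(1−p̂)(1/n₁+1/n₂)] = √[0.78285·0.21715·(1/288+1/260)] ≈ 0.035272.
z = 0.15764/0.035272 = 4.469.

z = 4.469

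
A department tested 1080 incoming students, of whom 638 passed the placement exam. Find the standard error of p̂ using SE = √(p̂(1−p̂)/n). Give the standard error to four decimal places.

p̂ = 638/1080 = 0.59074.
p̂(1−p̂) = 0.59074·0.40926 = 0.241766.
SE = √(0.241766/1080) = √0.000223857 = 0.0150.

SE = 0.0150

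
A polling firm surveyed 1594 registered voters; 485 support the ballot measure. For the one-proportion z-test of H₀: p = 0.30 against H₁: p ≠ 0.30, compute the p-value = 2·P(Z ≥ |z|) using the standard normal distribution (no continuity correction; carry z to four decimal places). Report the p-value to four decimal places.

With x = 485 successes in n = 1594, p̂ = 0.30427.
SE₀ = √(0.30·0.70/1594) = 0.011478.
Test statistic (full precision, shown to 4 dp): z = (485/1594 − 0.30)/SE₀ ≈ 0.3717.
p-value = 2·P(Z ≥ |z|) with z = 0.3717 → 0.7101.

p-value = 0.7101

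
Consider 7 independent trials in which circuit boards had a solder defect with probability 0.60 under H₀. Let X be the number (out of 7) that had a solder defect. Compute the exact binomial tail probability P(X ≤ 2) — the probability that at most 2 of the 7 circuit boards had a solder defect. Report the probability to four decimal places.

X ~ Binomial(n=7, p=0.60).
P(X ≤ 2) = C(7,0)·0.60^0·0.40^7 + C(7,1)·0.60^1·0.40^6 + C(7,2)·0.60^2·0.40^5.
= 0.001638 + 0.017203 + 0.077414 = 0.0963.

P = 0.0963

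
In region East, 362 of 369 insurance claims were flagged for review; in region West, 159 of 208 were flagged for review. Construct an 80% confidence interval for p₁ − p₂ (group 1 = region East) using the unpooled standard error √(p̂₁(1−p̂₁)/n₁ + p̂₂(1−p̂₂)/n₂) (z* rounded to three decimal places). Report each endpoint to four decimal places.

p̂₁ = 0.98103, p̂₂ = 0.76442, so the observed difference is 0.21661.
Unpooled SE = √(p̂₁(1−p̂₁)/n₁ + p̂₂(1−p̂₂)/n₂) = √(0.000050434 + 0.000865771) = 0.030269.
z* = 1.282 at the 80% level. Margin of error = 0.03880.
So the interval runs from 0.1778 to 0.2554.

(0.1778, 0.2554)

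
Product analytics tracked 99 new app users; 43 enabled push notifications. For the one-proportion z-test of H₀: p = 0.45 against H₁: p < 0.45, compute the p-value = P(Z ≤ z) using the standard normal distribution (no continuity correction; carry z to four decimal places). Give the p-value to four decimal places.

p-value = 0.3771

With x = 43 successes in n = 99, p̂ = 0.43434.
SE₀ = √(0.45·0.55/99) = 0.050000.
Test statistic (full precision, shown to 4 dp): z = (43/99 − 0.45)/SE₀ ≈ -0.3131.
From the standard normal, P(Z ≤ z) = 0.3771.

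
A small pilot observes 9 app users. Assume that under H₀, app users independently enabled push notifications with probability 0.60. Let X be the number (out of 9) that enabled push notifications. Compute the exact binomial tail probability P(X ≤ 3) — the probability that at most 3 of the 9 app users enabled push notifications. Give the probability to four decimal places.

P = 0.0994

X ~ Binomial(n=9, p=0.60).
P(X ≤ 3) = C(9,0)·0.60^0·0.40^9 + C(9,1)·0.60^1·0.40^8 + C(9,2)·0.60^2·0.40^7 + C(9,3)·0.60^3·0.40^6.
= 0.000262 + 0.003539 + 0.021234 + 0.074318 = 0.0994.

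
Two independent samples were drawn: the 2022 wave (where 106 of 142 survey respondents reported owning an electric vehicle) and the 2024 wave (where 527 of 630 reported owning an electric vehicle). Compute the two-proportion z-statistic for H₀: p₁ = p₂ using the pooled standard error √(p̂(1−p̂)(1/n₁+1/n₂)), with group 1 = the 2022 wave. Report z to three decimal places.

z = -2.522

Sample proportions: p̂₁ = 106/142 = 0.74648 and p̂₂ = 527/630 = 0.83651.
Pooling: p̂ = 633/772 = 0.81995.
Pooled SE = √[0.1476332·0.00862956] ≈ 0.035693.
z = (p̂₁ − p̂₂)/SE = (0.74648 − 0.83651)/0.035693 = -0.09003/0.035693 = -2.522.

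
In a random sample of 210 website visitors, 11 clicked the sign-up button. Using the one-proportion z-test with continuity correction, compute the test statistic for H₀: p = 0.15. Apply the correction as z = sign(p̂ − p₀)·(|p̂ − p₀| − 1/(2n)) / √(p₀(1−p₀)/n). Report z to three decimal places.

z = -3.865

With x = 11 successes in n = 210, p̂ = 0.05238. p̂ − p₀ = -0.097619.
1/(2n) = 0.002381.
Corrected numerator: |-0.097619| − 0.002381 = 0.095238.
SE₀ = √(0.15·0.85/210) = 0.024640.
z = −0.095238/0.024640 = -3.865.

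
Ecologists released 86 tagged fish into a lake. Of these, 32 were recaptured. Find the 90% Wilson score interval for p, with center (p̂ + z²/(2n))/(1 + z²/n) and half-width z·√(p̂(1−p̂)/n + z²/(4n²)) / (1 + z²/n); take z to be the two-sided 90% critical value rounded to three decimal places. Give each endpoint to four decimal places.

Here p̂ = 32/86 = 0.37209 and z = 1.645 (z² = 2.706025).
1 + z²/n = 1.031465.
Center = (0.37209 + 0.015733)/1.031465 = 0.37599.
Radicand: p̂(1−p̂)/n + z²/(4n²) = 0.002716742 + 0.000091469 = 0.002808211.
Half-width = z·√(radicand)/denom = 1.645·0.052993/1.031465 = 0.08451.
Interval: 0.37599 ± 0.08451 → (0.2915, 0.4605).

(0.2915, 0.4605)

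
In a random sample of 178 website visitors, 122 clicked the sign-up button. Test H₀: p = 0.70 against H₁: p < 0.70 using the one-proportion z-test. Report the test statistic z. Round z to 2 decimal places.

z = -0.43

The sample proportion is 122/178 = 0.68539.
Null standard error: √(0.70·0.30/178) = √0.001179775 = 0.034348.
Test statistic: z = -0.01461/0.034348 = -0.43.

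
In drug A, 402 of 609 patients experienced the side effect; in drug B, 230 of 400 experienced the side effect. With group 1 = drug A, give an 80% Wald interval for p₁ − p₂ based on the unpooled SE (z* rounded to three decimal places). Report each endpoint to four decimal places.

p̂₁ = 0.66010, p̂₂ = 0.57500, so the observed difference is 0.08510.
SE = √(0.000368421 + 0.000610938) = √0.000979359 = 0.031295.
z* = 1.282 at the 80% level. Margin = 1.282·0.031295 = 0.04012.
So the interval runs from 0.0450 to 0.1252.

(0.0450, 0.1252)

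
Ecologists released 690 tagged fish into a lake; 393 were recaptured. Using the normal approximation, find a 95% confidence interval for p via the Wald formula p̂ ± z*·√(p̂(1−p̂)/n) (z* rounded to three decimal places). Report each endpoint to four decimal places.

(0.5326, 0.6065)

The sample proportion is 393/690 = 0.56957.
SE = √(p̂(1−p̂)/n) = √(0.245161/690) = 0.018850.
z* = 1.960 at the 95% level.
Margin of error: 1.960 × 0.018850 = 0.03695.
CI: 0.56957 ± 0.03695 = (0.5326, 0.6065).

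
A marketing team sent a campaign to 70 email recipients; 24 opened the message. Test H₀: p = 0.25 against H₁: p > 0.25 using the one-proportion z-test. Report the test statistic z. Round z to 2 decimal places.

With x = 24 successes in n = 70, p̂ = 0.34286.
SE₀ = √(0.25·0.75/70) = 0.051755.
Test statistic: z = 0.09286/0.051755 = 1.79.

z = 1.79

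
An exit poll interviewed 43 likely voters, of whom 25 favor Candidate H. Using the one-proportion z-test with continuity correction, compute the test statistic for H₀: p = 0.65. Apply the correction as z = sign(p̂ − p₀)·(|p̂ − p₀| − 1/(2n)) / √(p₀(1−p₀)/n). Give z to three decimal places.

With x = 25 successes in n = 43, p̂ = 0.58140. p̂ − p₀ = -0.068605.
1/(2n) = 0.011628.
Corrected numerator: |-0.068605| − 0.011628 = 0.056977.
Null standard error: √(0.65·0.35/43) = √0.005290698 = 0.072737.
z = −0.056977/0.072737 = -0.783.

z = -0.783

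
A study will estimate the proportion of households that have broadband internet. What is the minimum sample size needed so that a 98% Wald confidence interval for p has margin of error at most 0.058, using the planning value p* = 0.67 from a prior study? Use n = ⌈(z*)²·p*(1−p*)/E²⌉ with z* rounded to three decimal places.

The 98% critical value is z* = 2.326.
p*(1−p*) = 0.2211.
Required n before rounding: 5.410276 × 0.2211 / 0.058² = 355.592.
Rounding up, n = 356.

n = 356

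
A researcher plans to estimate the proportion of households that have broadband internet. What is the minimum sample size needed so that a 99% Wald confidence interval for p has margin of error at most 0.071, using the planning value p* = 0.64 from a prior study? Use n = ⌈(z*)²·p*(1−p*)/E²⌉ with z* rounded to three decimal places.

For 99% confidence, z* = 2.576.
p*(1−p*) = 0.2304.
(z*)²·p*(1−p*)/E² = 6.635776·0.2304/0.005041 = 303.290.
Rounding up, n = 304.

n = 304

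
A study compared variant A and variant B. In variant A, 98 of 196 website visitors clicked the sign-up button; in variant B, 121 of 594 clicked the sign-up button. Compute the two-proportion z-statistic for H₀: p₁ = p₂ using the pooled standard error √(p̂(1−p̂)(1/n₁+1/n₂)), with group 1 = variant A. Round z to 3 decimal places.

p̂₁ = 98/196 = 0.50000, p̂₂ = 121/594 = 0.20370.
Pooled p̂ = (98+121)/(196+594) = 219/790 = 0.27722.
SE = √[p̂(1−p̂)(1/n₁+1/n₂)] = √[0.27722·0.72278·(1/196+1/594)] ≈ 0.036873.
z = 0.29630/0.036873 = 8.036.

z = 8.036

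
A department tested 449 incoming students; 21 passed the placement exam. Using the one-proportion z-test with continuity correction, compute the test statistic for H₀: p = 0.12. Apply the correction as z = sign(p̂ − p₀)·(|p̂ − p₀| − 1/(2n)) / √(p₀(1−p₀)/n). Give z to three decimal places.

With x = 21 successes in n = 449, p̂ = 0.04677. p̂ − p₀ = -0.073229.
1/(2n) = 0.001114.
Corrected numerator: |-0.073229| − 0.001114 = 0.072115.
SE₀ = √(0.12·0.88/449) = 0.015336.
z = (−)0.072115/0.015336 = -4.702.

z = -4.702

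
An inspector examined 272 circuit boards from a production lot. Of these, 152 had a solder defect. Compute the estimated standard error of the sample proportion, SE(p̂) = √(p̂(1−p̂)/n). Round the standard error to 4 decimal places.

SE = 0.0301

The sample proportion is 152/272 = 0.55882.
p̂(1−p̂) = 0.55882·0.44118 = 0.246540.
SE = √(0.246540/272) = √0.000906397 = 0.0301.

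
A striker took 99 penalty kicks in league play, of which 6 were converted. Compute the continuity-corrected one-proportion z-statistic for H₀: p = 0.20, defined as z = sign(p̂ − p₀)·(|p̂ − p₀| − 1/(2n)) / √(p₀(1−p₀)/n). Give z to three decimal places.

z = -3.342

The sample proportion is 6/99 = 0.06061. p̂ − p₀ = -0.139394.
1/(2n) = 0.005051.
Corrected numerator: |-0.139394| − 0.005051 = 0.134343.
SE₀ = √(0.20·0.80/99) = 0.040202.
z = (−)0.134343/0.040202 = -3.342.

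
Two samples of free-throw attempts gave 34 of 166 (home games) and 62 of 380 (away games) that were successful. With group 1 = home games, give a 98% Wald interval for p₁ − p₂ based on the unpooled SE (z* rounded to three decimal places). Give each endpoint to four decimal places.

p̂₁ = 0.20482, p̂₂ = 0.16316, so the observed difference is 0.04166.
Unpooled SE = √(p̂₁(1−p̂₁)/n₁ + p̂₂(1−p̂₂)/n₂) = √(0.000981135 + 0.000359309) = 0.036612.
For 98% confidence, z* = 2.326. Margin of error = 0.08516.
So the interval runs from -0.0435 to 0.1268.

(-0.0435, 0.1268)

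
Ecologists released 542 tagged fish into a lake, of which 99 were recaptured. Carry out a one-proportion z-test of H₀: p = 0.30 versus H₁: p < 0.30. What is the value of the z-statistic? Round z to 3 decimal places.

z = -5.961

p̂ = 99/542 = 0.18266.
Null standard error: √(0.30·0.70/542) = √0.000387454 = 0.019684.
z = (0.18266 − 0.30)/0.019684 = -0.11734/0.019684 = -5.961.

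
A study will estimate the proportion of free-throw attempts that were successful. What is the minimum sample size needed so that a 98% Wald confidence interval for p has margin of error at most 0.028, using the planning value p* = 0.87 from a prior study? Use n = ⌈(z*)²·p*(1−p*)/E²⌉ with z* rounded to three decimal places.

The 98% critical value is z* = 2.326.
p*(1−p*) = 0.1131.
(z*)²·p*(1−p*)/E² = 5.410276·0.1131/0.000784 = 780.488.
⌈780.488⌉ = 781.

n = 781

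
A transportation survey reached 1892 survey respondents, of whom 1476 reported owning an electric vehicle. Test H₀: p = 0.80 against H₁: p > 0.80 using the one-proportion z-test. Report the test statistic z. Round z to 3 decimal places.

p̂ = 1476/1892 = 0.78013.
Under H₀, SE = √(p₀(1−p₀)/n) = √(0.80·0.20/1892) = √0.000084567 = 0.009196.
z = (p̂ − p₀)/SE = (0.78013 − 0.80)/0.009196 = -2.161.

z = -2.161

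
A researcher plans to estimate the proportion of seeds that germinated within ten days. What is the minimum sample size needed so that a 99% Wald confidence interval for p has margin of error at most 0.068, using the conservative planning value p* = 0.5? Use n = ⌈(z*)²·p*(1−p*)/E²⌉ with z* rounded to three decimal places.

The 99% critical value is z* = 2.576.
p*(1−p*) = 0.50·0.50 = 0.2500.
(z*)²·p*(1−p*)/E² = 6.635776·0.2500/0.004624 = 358.768.
⌈358.768⌉ = 359.

n = 359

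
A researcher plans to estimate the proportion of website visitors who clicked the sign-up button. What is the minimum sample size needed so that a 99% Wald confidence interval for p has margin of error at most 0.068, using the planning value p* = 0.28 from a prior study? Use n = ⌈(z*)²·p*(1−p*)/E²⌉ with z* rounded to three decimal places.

n = 290

The 99% critical value is z* = 2.576.
p*(1−p*) = 0.2016.
(z*)²·p*(1−p*)/E² = 6.635776·0.2016/0.004624 = 289.311.
Rounding up, n = 290.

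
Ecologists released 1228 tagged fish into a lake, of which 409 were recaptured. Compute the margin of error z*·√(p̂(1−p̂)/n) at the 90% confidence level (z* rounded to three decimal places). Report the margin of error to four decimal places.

Sample proportion p̂ = 409/1228 = 0.33306.
SE = √(p̂(1−p̂)/n) = √(0.222132/1228) = 0.013449.
z* = 1.645 at the 90% level.
ME = 1.645·0.013449 = 0.0221.

ME = 0.0221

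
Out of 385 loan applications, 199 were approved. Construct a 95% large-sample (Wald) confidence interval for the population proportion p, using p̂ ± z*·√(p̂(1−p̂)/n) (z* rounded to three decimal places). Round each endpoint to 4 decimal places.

With x = 199 successes in n = 385, p̂ = 0.51688.
SE(p̂) = √(0.51688·0.48312/385) = 0.025468.
The 95% critical value is z* = 1.960.
Margin of error: 1.960 × 0.025468 = 0.04992.
So the interval runs from 0.4670 to 0.5668.

(0.4670, 0.5668)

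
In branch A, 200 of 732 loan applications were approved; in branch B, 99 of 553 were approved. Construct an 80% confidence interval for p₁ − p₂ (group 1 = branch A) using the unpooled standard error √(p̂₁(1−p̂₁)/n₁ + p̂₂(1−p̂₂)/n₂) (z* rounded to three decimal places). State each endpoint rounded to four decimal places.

p̂₁ = 0.27322, p̂₂ = 0.17902, so the observed difference is 0.09420.
Unpooled SE = √(p̂₁(1−p̂₁)/n₁ + p̂₂(1−p̂₂)/n₂) = √(0.000271274 + 0.000265776) = 0.023174.
For 80% confidence, z* = 1.282. Margin = 1.282·0.023174 = 0.02971.
CI: 0.09420 ± 0.02971 = (0.0645, 0.1239).

(0.0645, 0.1239)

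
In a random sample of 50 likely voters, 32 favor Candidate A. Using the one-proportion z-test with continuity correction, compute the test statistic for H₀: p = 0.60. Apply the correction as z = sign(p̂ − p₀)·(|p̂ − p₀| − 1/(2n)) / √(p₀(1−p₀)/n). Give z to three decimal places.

The sample proportion is 32/50 = 0.64000. p̂ − p₀ = 0.040000.
Continuity correction 1/(2n) = 1/100 = 0.010000.
Corrected numerator: |0.040000| − 0.010000 = 0.030000.
SE₀ = √(0.60·0.40/50) = 0.069282.
z = +0.030000/0.069282 = 0.433.

z = 0.433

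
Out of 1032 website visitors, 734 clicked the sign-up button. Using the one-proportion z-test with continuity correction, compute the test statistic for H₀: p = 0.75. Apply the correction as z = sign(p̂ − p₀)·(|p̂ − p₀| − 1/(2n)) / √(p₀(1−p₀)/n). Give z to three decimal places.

With x = 734 successes in n = 1032, p̂ = 0.71124. p̂ − p₀ = -0.038760.
Continuity correction 1/(2n) = 1/2064 = 0.000484.
Corrected numerator: |-0.038760| − 0.000484 = 0.038276.
Under H₀, SE = √(p₀(1−p₀)/n) = √(0.75·0.25/1032) = √0.000181686 = 0.013479.
z = −0.038276/0.013479 = -2.840.

z = -2.840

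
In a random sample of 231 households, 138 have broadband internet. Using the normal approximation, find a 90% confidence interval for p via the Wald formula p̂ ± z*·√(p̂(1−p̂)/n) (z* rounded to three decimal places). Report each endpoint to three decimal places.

The sample proportion is 138/231 = 0.59740.
SE(p̂) = √(0.59740·0.40260/231) = 0.032267.
z* = 1.645 at the 90% level.
Margin = 1.645·0.032267 = 0.05308.
CI: 0.59740 ± 0.05308 = (0.544, 0.650).

(0.544, 0.650)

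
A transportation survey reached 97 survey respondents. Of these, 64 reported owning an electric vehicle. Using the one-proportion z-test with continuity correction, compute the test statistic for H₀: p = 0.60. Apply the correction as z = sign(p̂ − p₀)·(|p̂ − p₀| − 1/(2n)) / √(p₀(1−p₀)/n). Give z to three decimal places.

z = 1.098

p̂ = 64/97 = 0.65979. p̂ − p₀ = 0.059794.
1/(2n) = 0.005155.
Corrected numerator: |0.059794| − 0.005155 = 0.054639.
Under H₀, SE = √(p₀(1−p₀)/n) = √(0.60·0.40/97) = √0.002474227 = 0.049742.
z = +0.054639/0.049742 = 1.098.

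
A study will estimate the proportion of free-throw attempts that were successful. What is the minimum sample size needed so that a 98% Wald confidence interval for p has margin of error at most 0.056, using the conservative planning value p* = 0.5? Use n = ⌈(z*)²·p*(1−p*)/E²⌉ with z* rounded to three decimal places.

n = 432

For 98% confidence, z* = 2.326.
p*(1−p*) = 0.2500.
Required n before rounding: 5.410276 × 0.2500 / 0.056² = 431.304.
⌈431.304⌉ = 432.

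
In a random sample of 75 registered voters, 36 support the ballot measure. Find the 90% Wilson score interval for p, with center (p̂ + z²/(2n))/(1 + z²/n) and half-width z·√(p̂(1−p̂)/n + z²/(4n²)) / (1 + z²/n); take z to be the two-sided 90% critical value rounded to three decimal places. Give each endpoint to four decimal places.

(0.3875, 0.5739)

Here p̂ = 36/75 = 0.48000 and z = 1.645 (z² = 2.706025).
Denominator 1 + z²/n = 1 + 2.706025/75 = 1.036080.
Adjusted center: (0.48000 + z²/(2n))/1.036080 = 0.48070.
Radicand: p̂(1−p̂)/n + z²/(4n²) = 0.003328000 + 0.000120268 = 0.003448268.
Half-width = 1.645·√0.003448268/1.036080 = 0.09323.
Interval: 0.48070 ± 0.09323 → (0.3875, 0.5739).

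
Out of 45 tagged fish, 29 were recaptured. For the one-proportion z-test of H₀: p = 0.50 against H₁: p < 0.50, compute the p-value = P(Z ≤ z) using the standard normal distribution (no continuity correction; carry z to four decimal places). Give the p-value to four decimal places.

p-value = 0.9737

Sample proportion p̂ = 29/45 = 0.64444.
SE₀ = √(0.50·0.50/45) = 0.074536.
Test statistic (full precision, shown to 4 dp): z = (29/45 − 0.50)/SE₀ ≈ 1.9379.
From the standard normal, P(Z ≤ z) = 0.9737.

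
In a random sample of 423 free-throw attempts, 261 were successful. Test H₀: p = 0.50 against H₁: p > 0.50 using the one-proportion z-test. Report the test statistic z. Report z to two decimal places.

z = 4.81

Sample proportion p̂ = 261/423 = 0.61702.
SE₀ = √(0.50·0.50/423) = 0.024311.
Test statistic: z = 0.11702/0.024311 = 4.81.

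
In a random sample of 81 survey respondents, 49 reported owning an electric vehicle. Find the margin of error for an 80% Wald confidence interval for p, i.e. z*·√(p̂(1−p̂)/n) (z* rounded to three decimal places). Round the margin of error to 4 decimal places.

The sample proportion is 49/81 = 0.60494.
SE(p̂) = √(0.60494·0.39506/81) = 0.054318.
For 80% confidence, z* = 1.282.
ME = 1.282·0.054318 = 0.0696.

ME = 0.0696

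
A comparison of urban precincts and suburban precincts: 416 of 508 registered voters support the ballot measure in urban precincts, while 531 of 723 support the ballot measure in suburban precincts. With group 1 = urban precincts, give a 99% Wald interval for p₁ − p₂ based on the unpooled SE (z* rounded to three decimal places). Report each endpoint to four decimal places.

p̂₁ = 416/508 = 0.81890, p̂₂ = 531/723 = 0.73444; p̂₁ − p̂₂ = 0.08446.
SE = √(0.000291938 + 0.000269762) = √0.000561700 = 0.023700.
The 99% critical value is z* = 2.576. Margin = 2.576·0.023700 = 0.06105.
CI: 0.08446 ± 0.06105 = (0.0234, 0.1455).

(0.0234, 0.1455)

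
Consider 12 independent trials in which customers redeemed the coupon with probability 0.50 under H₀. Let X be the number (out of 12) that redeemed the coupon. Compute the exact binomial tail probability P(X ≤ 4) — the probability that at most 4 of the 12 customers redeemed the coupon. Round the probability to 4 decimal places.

P = 0.1938

X is binomial with n = 12 and p = 0.50.
P(X ≤ 4) = Σ_{j=0}^{4} C(12,j)·0.50^j·0.50^{12−j}.
= 0.000244 + 0.002930 + 0.016113 + 0.053711 + 0.120850 = 0.1938.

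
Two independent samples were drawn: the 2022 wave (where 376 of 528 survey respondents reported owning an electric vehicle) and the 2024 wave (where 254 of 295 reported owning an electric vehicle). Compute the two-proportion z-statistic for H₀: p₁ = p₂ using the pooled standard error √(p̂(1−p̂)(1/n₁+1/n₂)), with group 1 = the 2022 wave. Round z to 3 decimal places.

p̂₁ = 376/528 = 0.71212, p̂₂ = 254/295 = 0.86102.
Pooling: p̂ = 630/823 = 0.76549.
Pooled SE = √[0.1795139·0.00528377] ≈ 0.030798.
z = (p̂₁ − p̂₂)/SE = (0.71212 − 0.86102)/0.030798 = -0.14890/0.030798 = -4.835.

z = -4.835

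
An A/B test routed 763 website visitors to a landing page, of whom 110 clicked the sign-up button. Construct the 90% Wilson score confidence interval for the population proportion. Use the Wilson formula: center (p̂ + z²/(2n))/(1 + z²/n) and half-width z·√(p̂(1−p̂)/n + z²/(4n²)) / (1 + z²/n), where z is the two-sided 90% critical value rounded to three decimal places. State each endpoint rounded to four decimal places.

(0.1245, 0.1663)

p̂ = 110/763 = 0.14417; z = 1.645, so z² = 2.706025.
Denominator 1 + z²/n = 1 + 2.706025/763 = 1.003547.
Adjusted center: (0.14417 + z²/(2n))/1.003547 = 0.14543.
Radicand: p̂(1−p̂)/n + z²/(4n²) = 0.000161708 + 0.000001162 = 0.000162870.
Half-width = z·√(radicand)/denom = 1.645·0.012762/1.003547 = 0.02092.
So the interval runs from 0.1245 to 0.1663.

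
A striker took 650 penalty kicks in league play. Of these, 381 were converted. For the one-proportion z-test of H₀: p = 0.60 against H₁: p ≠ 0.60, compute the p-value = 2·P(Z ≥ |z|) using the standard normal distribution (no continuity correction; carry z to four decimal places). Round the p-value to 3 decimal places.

With x = 381 successes in n = 650, p̂ = 0.58615.
SE₀ = √(0.60·0.40/650) = 0.019215.
Test statistic (full precision, shown to 4 dp): z = (381/650 − 0.60)/SE₀ ≈ -0.7206.
From the standard normal, 2·P(Z ≥ |z|) = 0.471.

p-value = 0.471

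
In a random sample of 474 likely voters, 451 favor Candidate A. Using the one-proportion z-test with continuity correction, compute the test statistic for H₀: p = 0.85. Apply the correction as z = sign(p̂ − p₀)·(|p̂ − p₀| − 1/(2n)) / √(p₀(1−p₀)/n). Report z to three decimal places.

z = 6.123

Sample proportion p̂ = 451/474 = 0.95148. p̂ − p₀ = 0.101477.
Continuity correction 1/(2n) = 1/948 = 0.001055.
Corrected numerator: |0.101477| − 0.001055 = 0.100422.
Null standard error: √(0.85·0.15/474) = √0.000268987 = 0.016401.
z = (+)0.100422/0.016401 = 6.123.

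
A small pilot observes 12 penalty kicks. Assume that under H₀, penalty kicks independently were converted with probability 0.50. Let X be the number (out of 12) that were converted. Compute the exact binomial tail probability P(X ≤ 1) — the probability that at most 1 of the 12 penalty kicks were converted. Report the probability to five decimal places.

P = 0.00317

X is binomial with n = 12 and p = 0.50.
P(X ≤ 1) = C(12,0)·0.50^0·0.50^12 + C(12,1)·0.50^1·0.50^11.
= 0.000244 + 0.002930 = 0.00317.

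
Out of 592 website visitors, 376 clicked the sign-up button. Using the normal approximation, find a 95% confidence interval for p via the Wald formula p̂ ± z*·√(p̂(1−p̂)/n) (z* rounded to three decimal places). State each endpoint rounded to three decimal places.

(0.596, 0.674)

p̂ = 376/592 = 0.63514.
SE = √(p̂(1−p̂)/n) = √(0.231738/592) = 0.019785.
For 95% confidence, z* = 1.960.
Margin of error: 1.960 × 0.019785 = 0.03878.
Interval: 0.63514 ± 0.03878 → (0.596, 0.674).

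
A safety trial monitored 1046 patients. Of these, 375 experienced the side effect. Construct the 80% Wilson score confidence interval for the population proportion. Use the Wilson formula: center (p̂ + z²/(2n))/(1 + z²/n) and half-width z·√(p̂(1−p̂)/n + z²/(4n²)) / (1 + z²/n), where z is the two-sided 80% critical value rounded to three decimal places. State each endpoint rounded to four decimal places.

(0.3397, 0.3777)

p̂ = 375/1046 = 0.35851; z = 1.282, so z² = 1.643524.
1 + z²/n = 1.001571.
Center = (0.35851 + 0.000786)/1.001571 = 0.35873.
Radicand: p̂(1−p̂)/n + z²/(4n²) = 0.000219866 + 0.000000376 = 0.000220242.
Half-width = z·√(radicand)/denom = 1.282·0.014841/1.001571 = 0.01900.
Interval: 0.35873 ± 0.01900 → (0.3397, 0.3777).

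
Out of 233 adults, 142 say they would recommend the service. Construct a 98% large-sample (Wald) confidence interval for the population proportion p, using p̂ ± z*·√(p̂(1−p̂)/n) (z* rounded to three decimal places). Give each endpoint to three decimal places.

p̂ = 142/233 = 0.60944.
SE = √(p̂(1−p̂)/n) = √(0.238022/233) = 0.031962.
z* = 2.326 at the 98% level.
Margin = 2.326·0.031962 = 0.07434.
So the interval runs from 0.535 to 0.684.

(0.535, 0.684)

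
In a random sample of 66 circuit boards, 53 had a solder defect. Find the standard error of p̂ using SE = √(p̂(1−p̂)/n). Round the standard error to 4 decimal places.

SE = 0.0490

Sample proportion p̂ = 53/66 = 0.80303.
p̂(1−p̂) = 0.158173.
SE = √(0.158173/66) = √0.002396561 = 0.0490.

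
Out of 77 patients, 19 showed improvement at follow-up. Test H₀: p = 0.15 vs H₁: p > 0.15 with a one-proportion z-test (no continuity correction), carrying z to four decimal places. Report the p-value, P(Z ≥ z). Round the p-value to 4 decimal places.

p-value = 0.0087

Sample proportion p̂ = 19/77 = 0.24675.
Under H₀, SE = √(p₀(1−p₀)/n) = √(0.15·0.85/77) = √0.001655844 = 0.040692.
Test statistic (full precision, shown to 4 dp): z = (19/77 − 0.15)/SE₀ ≈ 2.3777.
From the standard normal, P(Z ≥ z) = 0.0087.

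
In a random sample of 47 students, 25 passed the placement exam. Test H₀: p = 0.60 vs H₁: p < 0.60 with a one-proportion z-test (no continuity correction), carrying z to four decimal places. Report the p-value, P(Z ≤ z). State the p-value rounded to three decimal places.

p̂ = 25/47 = 0.53191.
Under H₀, SE = √(p₀(1−p₀)/n) = √(0.60·0.40/47) = √0.005106383 = 0.071459.
Test statistic (full precision, shown to 4 dp): z = (25/47 − 0.60)/SE₀ ≈ -0.9528.
From the standard normal, P(Z ≤ z) = 0.170.

p-value = 0.170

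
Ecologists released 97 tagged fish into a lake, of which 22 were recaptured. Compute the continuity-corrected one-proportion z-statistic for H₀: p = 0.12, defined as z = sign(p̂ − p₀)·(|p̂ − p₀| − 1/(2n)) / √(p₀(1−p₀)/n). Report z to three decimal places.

z = 3.081

p̂ = 22/97 = 0.22680. p̂ − p₀ = 0.106804.
Continuity correction 1/(2n) = 1/194 = 0.005155.
Corrected numerator: |0.106804| − 0.005155 = 0.101649.
SE₀ = √(0.12·0.88/97) = 0.032995.
z = (+)0.101649/0.032995 = 3.081.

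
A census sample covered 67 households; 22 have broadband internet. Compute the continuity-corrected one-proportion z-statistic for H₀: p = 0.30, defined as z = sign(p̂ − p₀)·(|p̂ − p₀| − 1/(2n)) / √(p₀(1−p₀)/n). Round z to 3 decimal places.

With x = 22 successes in n = 67, p̂ = 0.32836. p̂ − p₀ = 0.028358.
1/(2n) = 0.007463.
Corrected numerator: |0.028358| − 0.007463 = 0.020895.
Under H₀, SE = √(p₀(1−p₀)/n) = √(0.30·0.70/67) = √0.003134328 = 0.055985.
z = +0.020895/0.055985 = 0.373.

z = 0.373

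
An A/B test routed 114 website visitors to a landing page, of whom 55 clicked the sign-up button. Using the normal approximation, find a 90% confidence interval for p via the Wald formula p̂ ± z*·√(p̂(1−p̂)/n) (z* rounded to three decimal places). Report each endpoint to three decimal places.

Sample proportion p̂ = 55/114 = 0.48246.
SE = √(p̂(1−p̂)/n) = √(0.249692/114) = 0.046800.
z* = 1.645 at the 90% level.
Margin of error: 1.645 × 0.046800 = 0.07699.
So the interval runs from 0.405 to 0.559.

(0.405, 0.559)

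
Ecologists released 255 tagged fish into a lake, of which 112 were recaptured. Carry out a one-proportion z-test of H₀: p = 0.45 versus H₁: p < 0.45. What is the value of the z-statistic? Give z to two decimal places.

The sample proportion is 112/255 = 0.43922.
Under H₀, SE = √(p₀(1−p₀)/n) = √(0.45·0.55/255) = √0.000970588 = 0.031154.
Test statistic: z = -0.01078/0.031154 = -0.35.

z = -0.35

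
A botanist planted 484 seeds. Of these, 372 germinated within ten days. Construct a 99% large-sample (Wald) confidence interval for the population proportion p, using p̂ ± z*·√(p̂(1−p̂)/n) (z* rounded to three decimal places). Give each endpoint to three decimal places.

Sample proportion p̂ = 372/484 = 0.76860.
SE = √(p̂(1−p̂)/n) = √(0.177857/484) = 0.019170.
For 99% confidence, z* = 2.576.
Margin of error: 2.576 × 0.019170 = 0.04938.
So the interval runs from 0.719 to 0.818.

(0.719, 0.818)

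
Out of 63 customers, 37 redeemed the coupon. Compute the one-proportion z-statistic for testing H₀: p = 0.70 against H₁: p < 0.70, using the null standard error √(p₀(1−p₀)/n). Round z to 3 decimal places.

p̂ = 37/63 = 0.58730.
Null standard error: √(0.70·0.30/63) = √0.003333333 = 0.057735.
z = (0.58730 − 0.70)/0.057735 = -0.11270/0.057735 = -1.952.

z = -1.952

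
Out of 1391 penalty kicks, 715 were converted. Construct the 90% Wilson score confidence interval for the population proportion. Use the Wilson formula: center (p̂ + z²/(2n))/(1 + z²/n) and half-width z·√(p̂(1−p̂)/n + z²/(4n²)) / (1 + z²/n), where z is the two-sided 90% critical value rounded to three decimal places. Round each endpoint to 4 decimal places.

Here p̂ = 715/1391 = 0.51402 and z = 1.645 (z² = 2.706025).
Denominator 1 + z²/n = 1 + 2.706025/1391 = 1.001945.
Adjusted center: (0.51402 + z²/(2n))/1.001945 = 0.51399.
Radicand: p̂(1−p̂)/n + z²/(4n²) = 0.000179586 + 0.000000350 = 0.000179936.
Half-width = z·√(radicand)/denom = 1.645·0.013414/1.001945 = 0.02202.
Interval: 0.51399 ± 0.02202 → (0.4920, 0.5360).

(0.4920, 0.5360)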